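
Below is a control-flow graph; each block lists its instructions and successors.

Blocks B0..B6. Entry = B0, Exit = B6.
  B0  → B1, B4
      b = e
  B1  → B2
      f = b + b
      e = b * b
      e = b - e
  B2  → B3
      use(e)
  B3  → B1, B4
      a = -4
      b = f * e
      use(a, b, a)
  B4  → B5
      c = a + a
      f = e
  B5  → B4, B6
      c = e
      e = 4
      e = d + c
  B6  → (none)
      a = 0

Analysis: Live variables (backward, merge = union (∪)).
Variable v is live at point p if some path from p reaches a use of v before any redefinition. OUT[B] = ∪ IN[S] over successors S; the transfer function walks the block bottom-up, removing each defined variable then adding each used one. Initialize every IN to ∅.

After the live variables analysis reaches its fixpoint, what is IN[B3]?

Answer: {d, e, f}

Working:
Per-block solution:
  B0: | IN={a, d, e} | OUT={a, b, d, e}
  B1: | IN={b, d} | OUT={d, e, f}
  B2: | IN={d, e, f} | OUT={d, e, f}
  B3: | IN={d, e, f} | OUT={a, b, d, e}
  B4: | IN={a, d, e} | OUT={a, d, e}
  B5: | IN={a, d, e} | OUT={a, d, e}
  B6: | IN={} | OUT={}

Merge at B3: OUT[B3] = IN[B1] ⊔ IN[B4] = {a, b, d, e}
Applying B3's transfer function to that OUT value gives IN[B3] (row B3 above).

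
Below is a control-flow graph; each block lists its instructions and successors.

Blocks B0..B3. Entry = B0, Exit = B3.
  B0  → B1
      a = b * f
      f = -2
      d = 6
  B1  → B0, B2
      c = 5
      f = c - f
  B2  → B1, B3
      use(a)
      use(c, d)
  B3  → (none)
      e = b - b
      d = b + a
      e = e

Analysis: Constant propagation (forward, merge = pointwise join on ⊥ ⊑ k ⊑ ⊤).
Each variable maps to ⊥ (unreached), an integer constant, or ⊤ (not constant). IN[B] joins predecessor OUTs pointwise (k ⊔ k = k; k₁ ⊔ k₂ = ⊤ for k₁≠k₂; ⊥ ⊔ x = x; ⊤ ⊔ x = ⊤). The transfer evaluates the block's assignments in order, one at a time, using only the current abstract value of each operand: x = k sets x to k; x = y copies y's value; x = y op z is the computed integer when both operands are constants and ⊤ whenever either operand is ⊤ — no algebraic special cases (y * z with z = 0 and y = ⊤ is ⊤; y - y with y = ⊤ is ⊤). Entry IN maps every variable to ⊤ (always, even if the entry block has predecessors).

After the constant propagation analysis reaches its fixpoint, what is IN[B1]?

Fixpoint table:
  B0: | IN=(all ⊤) | OUT={d:6, f:-2; rest ⊤}
  B1: | IN={d:6; rest ⊤} | OUT={c:5, d:6; rest ⊤}
  B2: | IN={c:5, d:6; rest ⊤} | OUT={c:5, d:6; rest ⊤}
  B3: | IN={c:5, d:6; rest ⊤} | OUT={c:5; rest ⊤}

Merge at B1: IN[B1] = OUT[B0] ⊔ OUT[B2] = {a: ⊤, b: ⊤, c: ⊤, d: 6, e: ⊤, f: ⊤}

Answer: {a: ⊤, b: ⊤, c: ⊤, d: 6, e: ⊤, f: ⊤}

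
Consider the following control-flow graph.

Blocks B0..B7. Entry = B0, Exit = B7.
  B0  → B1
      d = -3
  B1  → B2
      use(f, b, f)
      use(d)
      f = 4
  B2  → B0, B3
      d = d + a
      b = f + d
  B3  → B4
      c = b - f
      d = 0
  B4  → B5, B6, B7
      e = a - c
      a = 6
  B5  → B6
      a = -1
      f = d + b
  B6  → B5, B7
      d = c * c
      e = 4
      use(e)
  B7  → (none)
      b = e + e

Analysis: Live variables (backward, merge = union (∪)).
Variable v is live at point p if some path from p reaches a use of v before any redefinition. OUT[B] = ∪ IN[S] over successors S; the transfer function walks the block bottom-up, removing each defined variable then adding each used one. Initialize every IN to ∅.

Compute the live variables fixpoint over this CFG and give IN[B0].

Answer: {a, b, f}

Working:
Fixpoint table:
  B0:   IN={a, b, f}   OUT={a, b, d, f}
  B1:   IN={a, b, d, f}   OUT={a, d, f}
  B2:   IN={a, d, f}   OUT={a, b, f}
  B3:   IN={a, b, f}   OUT={a, b, c, d}
  B4:   IN={a, b, c, d}   OUT={b, c, d, e}
  B5:   IN={b, c, d}   OUT={b, c}
  B6:   IN={b, c}   OUT={b, c, d, e}
  B7:   IN={e}   OUT={}

Merge at B0: OUT[B0] = IN[B1] = {a, b, d, f}
Applying B0's transfer function to that OUT value gives IN[B0] (row B0 above).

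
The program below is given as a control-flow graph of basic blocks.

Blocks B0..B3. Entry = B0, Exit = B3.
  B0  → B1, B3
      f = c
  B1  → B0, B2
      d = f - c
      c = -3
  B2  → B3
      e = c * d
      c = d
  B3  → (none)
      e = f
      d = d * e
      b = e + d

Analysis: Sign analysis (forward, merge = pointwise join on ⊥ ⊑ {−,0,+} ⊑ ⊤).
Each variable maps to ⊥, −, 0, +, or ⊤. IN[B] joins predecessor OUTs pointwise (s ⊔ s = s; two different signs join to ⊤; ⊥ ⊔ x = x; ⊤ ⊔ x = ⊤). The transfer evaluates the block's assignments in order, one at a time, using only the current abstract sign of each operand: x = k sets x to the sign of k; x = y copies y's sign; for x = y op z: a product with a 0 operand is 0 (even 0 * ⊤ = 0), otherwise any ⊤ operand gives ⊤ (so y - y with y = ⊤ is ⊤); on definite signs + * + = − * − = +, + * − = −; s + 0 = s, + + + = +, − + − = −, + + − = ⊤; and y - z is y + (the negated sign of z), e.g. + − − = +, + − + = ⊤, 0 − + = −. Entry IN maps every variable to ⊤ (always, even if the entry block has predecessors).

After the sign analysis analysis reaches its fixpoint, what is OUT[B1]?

Converged values:
  B0:   IN=(all ⊤)   OUT=(all ⊤)
  B1:   IN=(all ⊤)   OUT={c:-; rest ⊤}
  B2:   IN={c:-; rest ⊤}   OUT=(all ⊤)
  B3:   IN=(all ⊤)   OUT=(all ⊤)

Merge at B1: IN[B1] = OUT[B0] = {a: ⊤, b: ⊤, c: ⊤, d: ⊤, e: ⊤, f: ⊤}
Applying B1's transfer function to that IN value gives OUT[B1] (row B1 above).

Answer: {a: ⊤, b: ⊤, c: -, d: ⊤, e: ⊤, f: ⊤}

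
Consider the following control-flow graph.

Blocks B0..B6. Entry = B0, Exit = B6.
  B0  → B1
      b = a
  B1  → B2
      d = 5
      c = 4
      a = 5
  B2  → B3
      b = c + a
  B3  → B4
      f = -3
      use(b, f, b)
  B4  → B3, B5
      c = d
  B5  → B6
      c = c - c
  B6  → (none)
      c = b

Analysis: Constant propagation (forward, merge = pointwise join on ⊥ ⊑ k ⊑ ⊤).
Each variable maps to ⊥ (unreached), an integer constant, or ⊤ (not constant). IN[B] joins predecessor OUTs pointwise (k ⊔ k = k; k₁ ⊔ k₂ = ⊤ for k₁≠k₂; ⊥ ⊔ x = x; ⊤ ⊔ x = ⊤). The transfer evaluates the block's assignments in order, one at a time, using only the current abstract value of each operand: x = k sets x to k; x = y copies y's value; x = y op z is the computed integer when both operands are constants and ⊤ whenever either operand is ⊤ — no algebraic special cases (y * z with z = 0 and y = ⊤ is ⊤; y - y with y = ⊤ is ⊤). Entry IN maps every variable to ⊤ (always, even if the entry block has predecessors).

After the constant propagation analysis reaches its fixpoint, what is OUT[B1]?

Answer: {a: 5, b: ⊤, c: 4, d: 5, e: ⊤, f: ⊤}

Working:
Per-block solution:
  B0:   IN=(all ⊤)   OUT=(all ⊤)
  B1:   IN=(all ⊤)   OUT={a:5, c:4, d:5; rest ⊤}
  B2:   IN={a:5, c:4, d:5; rest ⊤}   OUT={a:5, b:9, c:4, d:5; rest ⊤}
  B3:   IN={a:5, b:9, d:5; rest ⊤}   OUT={a:5, b:9, d:5, f:-3; rest ⊤}
  B4:   IN={a:5, b:9, d:5, f:-3; rest ⊤}   OUT={a:5, b:9, c:5, d:5, f:-3; rest ⊤}
  B5:   IN={a:5, b:9, c:5, d:5, f:-3; rest ⊤}   OUT={a:5, b:9, c:0, d:5, f:-3; rest ⊤}
  B6:   IN={a:5, b:9, c:0, d:5, f:-3; rest ⊤}   OUT={a:5, b:9, c:9, d:5, f:-3; rest ⊤}

Merge at B1: IN[B1] = OUT[B0] = {a: ⊤, b: ⊤, c: ⊤, d: ⊤, e: ⊤, f: ⊤}
Applying B1's transfer function to that IN value gives OUT[B1] (row B1 above).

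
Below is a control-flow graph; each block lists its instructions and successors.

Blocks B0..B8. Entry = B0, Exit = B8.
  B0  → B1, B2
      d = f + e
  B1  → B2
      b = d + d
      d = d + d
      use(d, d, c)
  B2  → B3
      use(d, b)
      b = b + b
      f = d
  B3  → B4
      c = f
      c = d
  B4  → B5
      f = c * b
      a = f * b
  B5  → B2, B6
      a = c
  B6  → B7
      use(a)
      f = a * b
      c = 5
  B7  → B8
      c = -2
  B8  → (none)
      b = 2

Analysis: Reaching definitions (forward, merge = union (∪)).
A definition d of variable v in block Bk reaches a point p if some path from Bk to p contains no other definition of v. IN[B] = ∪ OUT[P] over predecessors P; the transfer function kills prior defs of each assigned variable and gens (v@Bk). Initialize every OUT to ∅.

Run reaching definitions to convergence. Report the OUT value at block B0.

Per-block solution:
  B0: | IN={} | OUT={d@B0}
  B1: | IN={d@B0} | OUT={b@B1, d@B1}
  B2: | IN={a@B5, b@B1, b@B2, c@B3, d@B0, d@B1, f@B4} | OUT={a@B5, b@B2, c@B3, d@B0, d@B1, f@B2}
  B3: | IN={a@B5, b@B2, c@B3, d@B0, d@B1, f@B2} | OUT={a@B5, b@B2, c@B3, d@B0, d@B1, f@B2}
  B4: | IN={a@B5, b@B2, c@B3, d@B0, d@B1, f@B2} | OUT={a@B4, b@B2, c@B3, d@B0, d@B1, f@B4}
  B5: | IN={a@B4, b@B2, c@B3, d@B0, d@B1, f@B4} | OUT={a@B5, b@B2, c@B3, d@B0, d@B1, f@B4}
  B6: | IN={a@B5, b@B2, c@B3, d@B0, d@B1, f@B4} | OUT={a@B5, b@B2, c@B6, d@B0, d@B1, f@B6}
  B7: | IN={a@B5, b@B2, c@B6, d@B0, d@B1, f@B6} | OUT={a@B5, b@B2, c@B7, d@B0, d@B1, f@B6}
  B8: | IN={a@B5, b@B2, c@B7, d@B0, d@B1, f@B6} | OUT={a@B5, b@B8, c@B7, d@B0, d@B1, f@B6}

B0 is the boundary node: IN[B0] = {}
Applying B0's transfer function to that IN value gives OUT[B0] (row B0 above).

Answer: {d@B0}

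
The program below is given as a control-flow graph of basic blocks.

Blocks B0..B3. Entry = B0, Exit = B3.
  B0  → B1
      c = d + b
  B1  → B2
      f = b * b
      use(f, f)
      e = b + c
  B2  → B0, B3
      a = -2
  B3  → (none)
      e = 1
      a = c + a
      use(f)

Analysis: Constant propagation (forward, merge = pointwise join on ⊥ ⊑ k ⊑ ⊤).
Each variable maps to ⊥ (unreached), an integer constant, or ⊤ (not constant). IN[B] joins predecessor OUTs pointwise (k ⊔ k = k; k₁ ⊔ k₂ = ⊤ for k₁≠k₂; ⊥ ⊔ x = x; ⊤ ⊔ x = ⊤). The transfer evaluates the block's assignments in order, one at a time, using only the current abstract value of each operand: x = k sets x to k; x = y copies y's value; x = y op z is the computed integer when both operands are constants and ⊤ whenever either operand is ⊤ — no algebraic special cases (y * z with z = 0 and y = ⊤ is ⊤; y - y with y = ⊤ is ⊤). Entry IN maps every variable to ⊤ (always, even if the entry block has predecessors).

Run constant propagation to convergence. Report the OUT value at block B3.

Answer: {a: ⊤, b: ⊤, c: ⊤, d: ⊤, e: 1, f: ⊤}

Working:
Converged values:
  B0: | IN=(all ⊤) | OUT=(all ⊤)
  B1: | IN=(all ⊤) | OUT=(all ⊤)
  B2: | IN=(all ⊤) | OUT={a:-2; rest ⊤}
  B3: | IN={a:-2; rest ⊤} | OUT={e:1; rest ⊤}

Merge at B3: IN[B3] = OUT[B2] = {a: -2, b: ⊤, c: ⊤, d: ⊤, e: ⊤, f: ⊤}
Applying B3's transfer function to that IN value gives OUT[B3] (row B3 above).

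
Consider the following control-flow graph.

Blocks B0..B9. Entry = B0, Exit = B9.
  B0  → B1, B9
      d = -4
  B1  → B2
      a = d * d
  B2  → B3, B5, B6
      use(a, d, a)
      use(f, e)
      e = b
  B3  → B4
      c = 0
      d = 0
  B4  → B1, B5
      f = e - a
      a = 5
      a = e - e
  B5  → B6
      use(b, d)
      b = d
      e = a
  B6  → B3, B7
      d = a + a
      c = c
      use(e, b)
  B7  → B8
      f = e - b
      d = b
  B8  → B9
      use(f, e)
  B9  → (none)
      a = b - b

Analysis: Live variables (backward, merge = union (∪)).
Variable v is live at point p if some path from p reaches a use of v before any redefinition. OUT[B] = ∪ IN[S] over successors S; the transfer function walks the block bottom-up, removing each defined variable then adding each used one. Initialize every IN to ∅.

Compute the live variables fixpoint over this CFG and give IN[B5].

Answer: {a, b, c, d}

Derivation:
Converged values:
  B0: | IN={b, c, e, f} | OUT={b, c, d, e, f}
  B1: | IN={b, c, d, e, f} | OUT={a, b, c, d, e, f}
  B2: | IN={a, b, c, d, e, f} | OUT={a, b, c, d, e}
  B3: | IN={a, b, e} | OUT={a, b, c, d, e}
  B4: | IN={a, b, c, d, e} | OUT={a, b, c, d, e, f}
  B5: | IN={a, b, c, d} | OUT={a, b, c, e}
  B6: | IN={a, b, c, e} | OUT={a, b, e}
  B7: | IN={b, e} | OUT={b, e, f}
  B8: | IN={b, e, f} | OUT={b}
  B9: | IN={b} | OUT={}

Merge at B5: OUT[B5] = IN[B6] = {a, b, c, e}
Applying B5's transfer function to that OUT value gives IN[B5] (row B5 above).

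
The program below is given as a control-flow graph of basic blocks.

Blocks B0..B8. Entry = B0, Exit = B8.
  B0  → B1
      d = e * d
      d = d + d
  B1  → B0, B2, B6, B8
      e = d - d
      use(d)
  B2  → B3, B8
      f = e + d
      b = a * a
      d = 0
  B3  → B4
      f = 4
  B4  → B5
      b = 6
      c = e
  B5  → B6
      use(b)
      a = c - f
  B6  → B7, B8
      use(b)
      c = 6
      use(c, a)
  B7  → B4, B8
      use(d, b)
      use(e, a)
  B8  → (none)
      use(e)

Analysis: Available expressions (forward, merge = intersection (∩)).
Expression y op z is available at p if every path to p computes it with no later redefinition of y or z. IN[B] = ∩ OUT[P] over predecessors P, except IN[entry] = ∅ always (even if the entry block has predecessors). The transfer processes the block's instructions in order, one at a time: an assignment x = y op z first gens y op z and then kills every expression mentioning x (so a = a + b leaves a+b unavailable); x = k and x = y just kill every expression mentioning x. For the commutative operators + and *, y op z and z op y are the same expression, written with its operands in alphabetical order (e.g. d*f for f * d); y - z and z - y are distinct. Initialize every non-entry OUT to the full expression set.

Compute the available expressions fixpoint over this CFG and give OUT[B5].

Answer: {c-f}

Working:
Converged values:
  B0:  IN={}  OUT={}
  B1:  IN={}  OUT={d-d}
  B2:  IN={d-d}  OUT={a*a}
  B3:  IN={a*a}  OUT={a*a}
  B4:  IN={}  OUT={}
  B5:  IN={}  OUT={c-f}
  B6:  IN={}  OUT={}
  B7:  IN={}  OUT={}
  B8:  IN={}  OUT={}

Merge at B5: IN[B5] = OUT[B4] = {}
Applying B5's transfer function to that IN value gives OUT[B5] (row B5 above).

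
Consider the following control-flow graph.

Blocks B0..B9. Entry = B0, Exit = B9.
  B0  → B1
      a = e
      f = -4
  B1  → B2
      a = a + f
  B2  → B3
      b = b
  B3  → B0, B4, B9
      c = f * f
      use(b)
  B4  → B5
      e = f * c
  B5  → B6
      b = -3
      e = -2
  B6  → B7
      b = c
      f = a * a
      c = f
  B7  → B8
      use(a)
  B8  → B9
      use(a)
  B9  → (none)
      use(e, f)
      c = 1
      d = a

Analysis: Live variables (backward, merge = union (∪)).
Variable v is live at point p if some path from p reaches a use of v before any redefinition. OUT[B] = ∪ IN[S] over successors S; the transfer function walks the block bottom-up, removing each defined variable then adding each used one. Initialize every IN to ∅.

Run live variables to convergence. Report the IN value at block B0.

Answer: {b, e}

Trace:
Per-block solution:
  B0:   IN={b, e}   OUT={a, b, e, f}
  B1:   IN={a, b, e, f}   OUT={a, b, e, f}
  B2:   IN={a, b, e, f}   OUT={a, b, e, f}
  B3:   IN={a, b, e, f}   OUT={a, b, c, e, f}
  B4:   IN={a, c, f}   OUT={a, c}
  B5:   IN={a, c}   OUT={a, c, e}
  B6:   IN={a, c, e}   OUT={a, e, f}
  B7:   IN={a, e, f}   OUT={a, e, f}
  B8:   IN={a, e, f}   OUT={a, e, f}
  B9:   IN={a, e, f}   OUT={}

Merge at B0: OUT[B0] = IN[B1] = {a, b, e, f}
Applying B0's transfer function to that OUT value gives IN[B0] (row B0 above).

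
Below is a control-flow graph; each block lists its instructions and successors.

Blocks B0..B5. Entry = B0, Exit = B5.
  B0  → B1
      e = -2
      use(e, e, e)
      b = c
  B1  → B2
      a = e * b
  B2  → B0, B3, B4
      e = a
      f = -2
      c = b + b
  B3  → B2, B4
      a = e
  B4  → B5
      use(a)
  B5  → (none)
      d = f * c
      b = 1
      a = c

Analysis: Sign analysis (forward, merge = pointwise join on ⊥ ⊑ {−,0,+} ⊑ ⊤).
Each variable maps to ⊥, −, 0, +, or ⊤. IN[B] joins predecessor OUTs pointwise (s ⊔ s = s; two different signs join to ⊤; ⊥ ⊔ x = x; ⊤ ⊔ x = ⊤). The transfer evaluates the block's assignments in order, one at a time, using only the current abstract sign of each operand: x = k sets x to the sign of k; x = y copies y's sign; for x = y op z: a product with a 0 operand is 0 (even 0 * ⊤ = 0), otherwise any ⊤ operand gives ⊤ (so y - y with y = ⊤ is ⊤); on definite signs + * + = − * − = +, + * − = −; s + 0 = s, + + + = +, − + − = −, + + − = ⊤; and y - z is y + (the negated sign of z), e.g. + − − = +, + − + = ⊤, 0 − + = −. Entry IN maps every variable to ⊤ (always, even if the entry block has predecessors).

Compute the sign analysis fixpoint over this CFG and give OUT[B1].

Answer: {a: ⊤, b: ⊤, c: ⊤, d: ⊤, e: -, f: ⊤}

Trace:
Per-block solution:
  B0: | IN=(all ⊤) | OUT={e:-; rest ⊤}
  B1: | IN={e:-; rest ⊤} | OUT={e:-; rest ⊤}
  B2: | IN=(all ⊤) | OUT={f:-; rest ⊤}
  B3: | IN={f:-; rest ⊤} | OUT={f:-; rest ⊤}
  B4: | IN={f:-; rest ⊤} | OUT={f:-; rest ⊤}
  B5: | IN={f:-; rest ⊤} | OUT={b:+, f:-; rest ⊤}

Merge at B1: IN[B1] = OUT[B0] = {a: ⊤, b: ⊤, c: ⊤, d: ⊤, e: -, f: ⊤}
Applying B1's transfer function to that IN value gives OUT[B1] (row B1 above).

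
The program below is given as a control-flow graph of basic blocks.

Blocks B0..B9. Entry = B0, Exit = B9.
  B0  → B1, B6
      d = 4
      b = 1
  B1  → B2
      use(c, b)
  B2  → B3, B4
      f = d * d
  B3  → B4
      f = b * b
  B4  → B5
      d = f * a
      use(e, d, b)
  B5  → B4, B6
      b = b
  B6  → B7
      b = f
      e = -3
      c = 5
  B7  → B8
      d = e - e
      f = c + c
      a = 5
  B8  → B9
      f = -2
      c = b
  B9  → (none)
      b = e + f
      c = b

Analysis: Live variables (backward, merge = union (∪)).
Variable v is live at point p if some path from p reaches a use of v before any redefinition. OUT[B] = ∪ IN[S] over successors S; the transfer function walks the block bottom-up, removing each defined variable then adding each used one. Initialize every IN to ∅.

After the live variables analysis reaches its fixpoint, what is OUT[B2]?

Per-block solution:
  B0: | IN={a, c, e, f} | OUT={a, b, c, d, e, f}
  B1: | IN={a, b, c, d, e} | OUT={a, b, d, e}
  B2: | IN={a, b, d, e} | OUT={a, b, e, f}
  B3: | IN={a, b, e} | OUT={a, b, e, f}
  B4: | IN={a, b, e, f} | OUT={a, b, e, f}
  B5: | IN={a, b, e, f} | OUT={a, b, e, f}
  B6: | IN={f} | OUT={b, c, e}
  B7: | IN={b, c, e} | OUT={b, e}
  B8: | IN={b, e} | OUT={e, f}
  B9: | IN={e, f} | OUT={}

Merge at B2: OUT[B2] = IN[B3] ⊔ IN[B4] = {a, b, e, f}

Answer: {a, b, e, f}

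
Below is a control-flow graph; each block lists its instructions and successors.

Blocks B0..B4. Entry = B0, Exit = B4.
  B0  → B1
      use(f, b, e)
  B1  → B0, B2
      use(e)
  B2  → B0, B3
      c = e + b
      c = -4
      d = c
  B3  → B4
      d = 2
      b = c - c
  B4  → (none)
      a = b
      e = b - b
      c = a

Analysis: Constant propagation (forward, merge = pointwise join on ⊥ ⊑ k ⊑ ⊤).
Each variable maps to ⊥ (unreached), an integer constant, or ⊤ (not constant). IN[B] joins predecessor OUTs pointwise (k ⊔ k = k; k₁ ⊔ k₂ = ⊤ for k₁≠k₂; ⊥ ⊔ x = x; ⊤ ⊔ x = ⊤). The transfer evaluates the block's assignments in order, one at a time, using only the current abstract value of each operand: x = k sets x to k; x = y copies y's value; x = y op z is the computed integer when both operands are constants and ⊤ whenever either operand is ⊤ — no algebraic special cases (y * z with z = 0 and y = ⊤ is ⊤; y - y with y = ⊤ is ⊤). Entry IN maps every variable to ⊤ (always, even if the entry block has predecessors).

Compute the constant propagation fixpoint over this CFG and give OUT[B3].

Converged values:
  B0: | IN=(all ⊤) | OUT=(all ⊤)
  B1: | IN=(all ⊤) | OUT=(all ⊤)
  B2: | IN=(all ⊤) | OUT={c:-4, d:-4; rest ⊤}
  B3: | IN={c:-4, d:-4; rest ⊤} | OUT={b:0, c:-4, d:2; rest ⊤}
  B4: | IN={b:0, c:-4, d:2; rest ⊤} | OUT={a:0, b:0, c:0, d:2, e:0; rest ⊤}

Merge at B3: IN[B3] = OUT[B2] = {a: ⊤, b: ⊤, c: -4, d: -4, e: ⊤, f: ⊤}
Applying B3's transfer function to that IN value gives OUT[B3] (row B3 above).

Answer: {a: ⊤, b: 0, c: -4, d: 2, e: ⊤, f: ⊤}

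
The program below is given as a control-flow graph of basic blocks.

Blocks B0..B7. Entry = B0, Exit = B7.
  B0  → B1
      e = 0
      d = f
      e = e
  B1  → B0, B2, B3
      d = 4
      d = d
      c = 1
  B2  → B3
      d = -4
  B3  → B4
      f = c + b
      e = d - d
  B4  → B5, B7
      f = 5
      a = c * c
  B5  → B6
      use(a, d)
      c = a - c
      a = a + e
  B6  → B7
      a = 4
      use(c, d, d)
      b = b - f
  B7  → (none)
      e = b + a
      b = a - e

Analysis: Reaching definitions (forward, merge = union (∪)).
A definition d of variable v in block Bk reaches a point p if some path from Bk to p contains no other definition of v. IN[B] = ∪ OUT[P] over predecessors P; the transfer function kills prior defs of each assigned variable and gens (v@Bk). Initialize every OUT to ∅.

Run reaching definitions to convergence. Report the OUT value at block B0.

Converged values:
  B0:   IN={c@B1, d@B1, e@B0}   OUT={c@B1, d@B0, e@B0}
  B1:   IN={c@B1, d@B0, e@B0}   OUT={c@B1, d@B1, e@B0}
  B2:   IN={c@B1, d@B1, e@B0}   OUT={c@B1, d@B2, e@B0}
  B3:   IN={c@B1, d@B1, d@B2, e@B0}   OUT={c@B1, d@B1, d@B2, e@B3, f@B3}
  B4:   IN={c@B1, d@B1, d@B2, e@B3, f@B3}   OUT={a@B4, c@B1, d@B1, d@B2, e@B3, f@B4}
  B5:   IN={a@B4, c@B1, d@B1, d@B2, e@B3, f@B4}   OUT={a@B5, c@B5, d@B1, d@B2, e@B3, f@B4}
  B6:   IN={a@B5, c@B5, d@B1, d@B2, e@B3, f@B4}   OUT={a@B6, b@B6, c@B5, d@B1, d@B2, e@B3, f@B4}
  B7:   IN={a@B4, a@B6, b@B6, c@B1, c@B5, d@B1, d@B2, e@B3, f@B4}   OUT={a@B4, a@B6, b@B7, c@B1, c@B5, d@B1, d@B2, e@B7, f@B4}

Merge at B0 (entry node, so the boundary value {} is joined with the incoming edge(s)): IN[B0] = {} ⊔ OUT[B1] = {c@B1, d@B1, e@B0}
Applying B0's transfer function to that IN value gives OUT[B0] (row B0 above).

Answer: {c@B1, d@B0, e@B0}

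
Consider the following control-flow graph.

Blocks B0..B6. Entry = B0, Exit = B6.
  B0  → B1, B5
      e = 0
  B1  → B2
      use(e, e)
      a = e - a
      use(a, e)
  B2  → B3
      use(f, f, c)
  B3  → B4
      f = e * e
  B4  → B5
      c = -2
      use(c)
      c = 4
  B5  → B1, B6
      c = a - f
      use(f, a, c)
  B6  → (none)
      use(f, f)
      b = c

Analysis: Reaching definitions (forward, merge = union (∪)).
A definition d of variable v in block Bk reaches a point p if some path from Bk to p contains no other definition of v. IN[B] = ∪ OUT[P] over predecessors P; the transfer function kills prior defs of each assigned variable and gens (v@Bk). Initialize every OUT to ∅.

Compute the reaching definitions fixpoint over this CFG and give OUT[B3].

Converged values:
  B0: | IN={} | OUT={e@B0}
  B1: | IN={a@B1, c@B5, e@B0, f@B3} | OUT={a@B1, c@B5, e@B0, f@B3}
  B2: | IN={a@B1, c@B5, e@B0, f@B3} | OUT={a@B1, c@B5, e@B0, f@B3}
  B3: | IN={a@B1, c@B5, e@B0, f@B3} | OUT={a@B1, c@B5, e@B0, f@B3}
  B4: | IN={a@B1, c@B5, e@B0, f@B3} | OUT={a@B1, c@B4, e@B0, f@B3}
  B5: | IN={a@B1, c@B4, e@B0, f@B3} | OUT={a@B1, c@B5, e@B0, f@B3}
  B6: | IN={a@B1, c@B5, e@B0, f@B3} | OUT={a@B1, b@B6, c@B5, e@B0, f@B3}

Merge at B3: IN[B3] = OUT[B2] = {a@B1, c@B5, e@B0, f@B3}
Applying B3's transfer function to that IN value gives OUT[B3] (row B3 above).

Answer: {a@B1, c@B5, e@B0, f@B3}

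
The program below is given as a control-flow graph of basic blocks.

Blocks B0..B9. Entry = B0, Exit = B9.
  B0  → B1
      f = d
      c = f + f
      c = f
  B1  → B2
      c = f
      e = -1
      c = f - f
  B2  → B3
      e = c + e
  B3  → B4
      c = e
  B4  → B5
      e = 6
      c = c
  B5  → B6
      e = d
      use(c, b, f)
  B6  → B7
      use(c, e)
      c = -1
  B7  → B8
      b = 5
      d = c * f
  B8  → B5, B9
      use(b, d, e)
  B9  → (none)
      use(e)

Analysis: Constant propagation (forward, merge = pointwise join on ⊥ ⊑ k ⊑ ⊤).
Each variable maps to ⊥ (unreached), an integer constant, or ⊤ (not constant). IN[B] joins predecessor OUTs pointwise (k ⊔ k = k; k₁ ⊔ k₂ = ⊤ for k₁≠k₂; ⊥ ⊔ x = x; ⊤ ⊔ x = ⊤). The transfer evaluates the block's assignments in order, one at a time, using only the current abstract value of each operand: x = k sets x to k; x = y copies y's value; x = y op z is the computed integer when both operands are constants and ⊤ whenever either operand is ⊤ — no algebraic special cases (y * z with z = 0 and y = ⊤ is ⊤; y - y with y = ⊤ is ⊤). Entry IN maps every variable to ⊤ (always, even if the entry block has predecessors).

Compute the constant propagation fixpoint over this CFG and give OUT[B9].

Per-block solution:
  B0:   IN=(all ⊤)   OUT=(all ⊤)
  B1:   IN=(all ⊤)   OUT={e:-1; rest ⊤}
  B2:   IN={e:-1; rest ⊤}   OUT=(all ⊤)
  B3:   IN=(all ⊤)   OUT=(all ⊤)
  B4:   IN=(all ⊤)   OUT={e:6; rest ⊤}
  B5:   IN=(all ⊤)   OUT=(all ⊤)
  B6:   IN=(all ⊤)   OUT={c:-1; rest ⊤}
  B7:   IN={c:-1; rest ⊤}   OUT={b:5, c:-1; rest ⊤}
  B8:   IN={b:5, c:-1; rest ⊤}   OUT={b:5, c:-1; rest ⊤}
  B9:   IN={b:5, c:-1; rest ⊤}   OUT={b:5, c:-1; rest ⊤}

Merge at B9: IN[B9] = OUT[B8] = {a: ⊤, b: 5, c: -1, d: ⊤, e: ⊤, f: ⊤}
Applying B9's transfer function to that IN value gives OUT[B9] (row B9 above).

Answer: {a: ⊤, b: 5, c: -1, d: ⊤, e: ⊤, f: ⊤}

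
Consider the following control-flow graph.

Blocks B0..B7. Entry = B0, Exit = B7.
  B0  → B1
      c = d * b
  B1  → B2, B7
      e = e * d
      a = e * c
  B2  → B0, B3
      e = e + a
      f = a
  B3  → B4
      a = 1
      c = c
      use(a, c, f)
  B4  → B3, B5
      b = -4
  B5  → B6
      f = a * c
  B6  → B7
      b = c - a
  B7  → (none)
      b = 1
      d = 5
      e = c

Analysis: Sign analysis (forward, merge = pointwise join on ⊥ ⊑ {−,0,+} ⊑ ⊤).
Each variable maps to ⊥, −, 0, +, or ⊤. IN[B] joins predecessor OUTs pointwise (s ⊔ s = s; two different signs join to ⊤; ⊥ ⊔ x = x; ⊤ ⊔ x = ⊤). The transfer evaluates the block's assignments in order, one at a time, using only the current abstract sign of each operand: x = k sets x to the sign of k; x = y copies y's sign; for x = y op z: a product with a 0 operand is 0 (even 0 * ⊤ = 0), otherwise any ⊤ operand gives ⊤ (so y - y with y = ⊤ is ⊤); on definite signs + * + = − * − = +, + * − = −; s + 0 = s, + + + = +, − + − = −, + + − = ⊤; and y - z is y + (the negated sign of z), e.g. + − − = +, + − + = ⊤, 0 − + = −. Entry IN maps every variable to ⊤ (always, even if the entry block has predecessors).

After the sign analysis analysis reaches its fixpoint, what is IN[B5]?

Answer: {a: +, b: -, c: ⊤, d: ⊤, e: ⊤, f: ⊤}

Derivation:
Fixpoint table:
  B0:   IN=(all ⊤)   OUT=(all ⊤)
  B1:   IN=(all ⊤)   OUT=(all ⊤)
  B2:   IN=(all ⊤)   OUT=(all ⊤)
  B3:   IN=(all ⊤)   OUT={a:+; rest ⊤}
  B4:   IN={a:+; rest ⊤}   OUT={a:+, b:-; rest ⊤}
  B5:   IN={a:+, b:-; rest ⊤}   OUT={a:+, b:-; rest ⊤}
  B6:   IN={a:+, b:-; rest ⊤}   OUT={a:+; rest ⊤}
  B7:   IN=(all ⊤)   OUT={b:+, d:+; rest ⊤}

Merge at B5: IN[B5] = OUT[B4] = {a: +, b: -, c: ⊤, d: ⊤, e: ⊤, f: ⊤}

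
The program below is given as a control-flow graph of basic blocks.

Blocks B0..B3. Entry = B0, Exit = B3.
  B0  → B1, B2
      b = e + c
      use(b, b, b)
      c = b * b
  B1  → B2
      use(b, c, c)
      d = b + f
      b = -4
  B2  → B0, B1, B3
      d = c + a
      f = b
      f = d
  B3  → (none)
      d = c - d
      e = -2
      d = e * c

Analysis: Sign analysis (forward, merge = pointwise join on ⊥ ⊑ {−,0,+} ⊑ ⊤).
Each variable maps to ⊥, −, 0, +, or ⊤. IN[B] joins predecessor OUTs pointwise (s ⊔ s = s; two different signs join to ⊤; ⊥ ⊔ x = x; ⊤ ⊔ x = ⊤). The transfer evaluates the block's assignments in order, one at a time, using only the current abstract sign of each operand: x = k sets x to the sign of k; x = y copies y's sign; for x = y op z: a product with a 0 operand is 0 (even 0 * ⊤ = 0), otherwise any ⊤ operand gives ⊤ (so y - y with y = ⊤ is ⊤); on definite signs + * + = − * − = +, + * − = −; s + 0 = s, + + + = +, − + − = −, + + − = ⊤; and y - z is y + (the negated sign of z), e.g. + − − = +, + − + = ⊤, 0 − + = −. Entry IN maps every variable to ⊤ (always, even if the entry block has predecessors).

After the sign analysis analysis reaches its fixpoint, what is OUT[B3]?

Per-block solution:
  B0:   IN=(all ⊤)   OUT=(all ⊤)
  B1:   IN=(all ⊤)   OUT={b:-; rest ⊤}
  B2:   IN=(all ⊤)   OUT=(all ⊤)
  B3:   IN=(all ⊤)   OUT={e:-; rest ⊤}

Merge at B3: IN[B3] = OUT[B2] = {a: ⊤, b: ⊤, c: ⊤, d: ⊤, e: ⊤, f: ⊤}
Applying B3's transfer function to that IN value gives OUT[B3] (row B3 above).

Answer: {a: ⊤, b: ⊤, c: ⊤, d: ⊤, e: -, f: ⊤}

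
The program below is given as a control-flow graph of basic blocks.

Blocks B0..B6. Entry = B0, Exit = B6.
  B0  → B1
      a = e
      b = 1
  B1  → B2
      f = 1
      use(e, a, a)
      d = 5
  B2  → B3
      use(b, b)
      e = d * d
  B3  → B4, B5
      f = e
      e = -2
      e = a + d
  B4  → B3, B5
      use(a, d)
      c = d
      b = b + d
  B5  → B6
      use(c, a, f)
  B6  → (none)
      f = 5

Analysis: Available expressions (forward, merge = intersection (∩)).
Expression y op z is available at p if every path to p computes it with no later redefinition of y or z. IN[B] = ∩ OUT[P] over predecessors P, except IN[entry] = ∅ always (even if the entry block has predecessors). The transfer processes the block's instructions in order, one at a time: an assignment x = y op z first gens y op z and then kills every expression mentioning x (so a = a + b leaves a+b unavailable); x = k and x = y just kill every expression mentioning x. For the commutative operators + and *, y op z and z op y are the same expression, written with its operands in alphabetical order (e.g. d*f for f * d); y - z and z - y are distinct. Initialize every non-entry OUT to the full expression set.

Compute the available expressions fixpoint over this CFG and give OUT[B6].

Answer: {a+d, d*d}

Trace:
Fixpoint table:
  B0:   IN={}   OUT={}
  B1:   IN={}   OUT={}
  B2:   IN={}   OUT={d*d}
  B3:   IN={d*d}   OUT={a+d, d*d}
  B4:   IN={a+d, d*d}   OUT={a+d, d*d}
  B5:   IN={a+d, d*d}   OUT={a+d, d*d}
  B6:   IN={a+d, d*d}   OUT={a+d, d*d}

Merge at B6: IN[B6] = OUT[B5] = {a+d, d*d}
Applying B6's transfer function to that IN value gives OUT[B6] (row B6 above).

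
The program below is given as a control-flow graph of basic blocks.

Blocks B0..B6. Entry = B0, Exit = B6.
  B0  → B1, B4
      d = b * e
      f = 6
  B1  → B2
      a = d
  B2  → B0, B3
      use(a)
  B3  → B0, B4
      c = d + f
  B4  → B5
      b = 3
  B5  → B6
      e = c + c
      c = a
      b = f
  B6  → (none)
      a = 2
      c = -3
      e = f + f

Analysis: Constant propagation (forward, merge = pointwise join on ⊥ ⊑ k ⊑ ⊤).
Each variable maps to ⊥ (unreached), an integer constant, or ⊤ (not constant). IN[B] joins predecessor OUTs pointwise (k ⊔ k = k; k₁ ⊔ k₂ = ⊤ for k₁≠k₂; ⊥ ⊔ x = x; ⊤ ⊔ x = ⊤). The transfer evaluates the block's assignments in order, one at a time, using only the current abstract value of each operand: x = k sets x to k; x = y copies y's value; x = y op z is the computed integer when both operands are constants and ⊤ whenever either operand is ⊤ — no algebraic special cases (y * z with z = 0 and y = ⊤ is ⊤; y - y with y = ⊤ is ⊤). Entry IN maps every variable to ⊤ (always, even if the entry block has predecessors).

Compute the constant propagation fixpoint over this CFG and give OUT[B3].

Answer: {a: ⊤, b: ⊤, c: ⊤, d: ⊤, e: ⊤, f: 6}

Working:
Per-block solution:
  B0: | IN=(all ⊤) | OUT={f:6; rest ⊤}
  B1: | IN={f:6; rest ⊤} | OUT={f:6; rest ⊤}
  B2: | IN={f:6; rest ⊤} | OUT={f:6; rest ⊤}
  B3: | IN={f:6; rest ⊤} | OUT={f:6; rest ⊤}
  B4: | IN={f:6; rest ⊤} | OUT={b:3, f:6; rest ⊤}
  B5: | IN={b:3, f:6; rest ⊤} | OUT={b:6, f:6; rest ⊤}
  B6: | IN={b:6, f:6; rest ⊤} | OUT={a:2, b:6, c:-3, e:12, f:6; rest ⊤}

Merge at B3: IN[B3] = OUT[B2] = {a: ⊤, b: ⊤, c: ⊤, d: ⊤, e: ⊤, f: 6}
Applying B3's transfer function to that IN value gives OUT[B3] (row B3 above).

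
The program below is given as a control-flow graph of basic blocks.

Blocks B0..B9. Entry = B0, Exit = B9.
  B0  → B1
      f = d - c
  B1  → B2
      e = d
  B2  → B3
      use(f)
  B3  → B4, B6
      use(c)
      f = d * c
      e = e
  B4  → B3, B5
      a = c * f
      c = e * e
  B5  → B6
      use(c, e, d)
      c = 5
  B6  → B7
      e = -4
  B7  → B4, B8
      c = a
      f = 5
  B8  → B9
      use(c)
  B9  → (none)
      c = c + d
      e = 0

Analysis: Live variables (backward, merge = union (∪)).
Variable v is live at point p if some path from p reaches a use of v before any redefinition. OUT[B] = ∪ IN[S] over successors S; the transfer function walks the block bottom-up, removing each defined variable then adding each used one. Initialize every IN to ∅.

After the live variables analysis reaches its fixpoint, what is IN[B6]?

Converged values:
  B0: | IN={a, c, d} | OUT={a, c, d, f}
  B1: | IN={a, c, d, f} | OUT={a, c, d, e, f}
  B2: | IN={a, c, d, e, f} | OUT={a, c, d, e}
  B3: | IN={a, c, d, e} | OUT={a, c, d, e, f}
  B4: | IN={c, d, e, f} | OUT={a, c, d, e}
  B5: | IN={a, c, d, e} | OUT={a, d}
  B6: | IN={a, d} | OUT={a, d, e}
  B7: | IN={a, d, e} | OUT={c, d, e, f}
  B8: | IN={c, d} | OUT={c, d}
  B9: | IN={c, d} | OUT={}

Merge at B6: OUT[B6] = IN[B7] = {a, d, e}
Applying B6's transfer function to that OUT value gives IN[B6] (row B6 above).

Answer: {a, d}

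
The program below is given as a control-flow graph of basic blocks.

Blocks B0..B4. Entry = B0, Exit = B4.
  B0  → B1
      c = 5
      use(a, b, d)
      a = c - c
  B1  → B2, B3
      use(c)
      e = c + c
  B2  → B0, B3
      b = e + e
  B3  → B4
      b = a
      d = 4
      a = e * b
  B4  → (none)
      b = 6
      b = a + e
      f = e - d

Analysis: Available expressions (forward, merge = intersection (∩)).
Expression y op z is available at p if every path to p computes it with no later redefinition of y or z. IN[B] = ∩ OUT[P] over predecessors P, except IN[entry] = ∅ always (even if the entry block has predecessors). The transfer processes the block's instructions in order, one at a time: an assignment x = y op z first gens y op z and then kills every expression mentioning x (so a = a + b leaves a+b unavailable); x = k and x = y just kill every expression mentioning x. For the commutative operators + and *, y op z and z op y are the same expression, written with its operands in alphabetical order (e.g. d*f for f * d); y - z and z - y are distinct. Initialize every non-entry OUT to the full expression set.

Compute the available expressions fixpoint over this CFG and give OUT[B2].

Fixpoint table:
  B0: | IN={} | OUT={c-c}
  B1: | IN={c-c} | OUT={c+c, c-c}
  B2: | IN={c+c, c-c} | OUT={c+c, c-c, e+e}
  B3: | IN={c+c, c-c} | OUT={b*e, c+c, c-c}
  B4: | IN={b*e, c+c, c-c} | OUT={a+e, c+c, c-c, e-d}

Merge at B2: IN[B2] = OUT[B1] = {c+c, c-c}
Applying B2's transfer function to that IN value gives OUT[B2] (row B2 above).

Answer: {c+c, c-c, e+e}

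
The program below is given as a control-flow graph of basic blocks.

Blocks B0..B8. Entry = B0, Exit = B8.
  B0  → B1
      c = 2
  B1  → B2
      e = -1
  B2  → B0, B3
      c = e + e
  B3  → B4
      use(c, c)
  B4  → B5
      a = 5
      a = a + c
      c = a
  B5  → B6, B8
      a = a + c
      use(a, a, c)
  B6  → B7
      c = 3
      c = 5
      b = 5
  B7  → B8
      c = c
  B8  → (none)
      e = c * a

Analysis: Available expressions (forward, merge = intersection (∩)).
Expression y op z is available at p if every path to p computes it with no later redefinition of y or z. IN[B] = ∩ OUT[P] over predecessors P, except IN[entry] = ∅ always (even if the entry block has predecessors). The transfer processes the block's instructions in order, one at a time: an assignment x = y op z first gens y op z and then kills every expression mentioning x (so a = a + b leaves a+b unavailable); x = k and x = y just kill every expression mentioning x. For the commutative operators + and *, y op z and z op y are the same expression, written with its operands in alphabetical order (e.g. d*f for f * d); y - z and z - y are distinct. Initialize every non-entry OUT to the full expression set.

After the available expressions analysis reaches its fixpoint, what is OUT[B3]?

Per-block solution:
  B0:  IN={}  OUT={}
  B1:  IN={}  OUT={}
  B2:  IN={}  OUT={e+e}
  B3:  IN={e+e}  OUT={e+e}
  B4:  IN={e+e}  OUT={e+e}
  B5:  IN={e+e}  OUT={e+e}
  B6:  IN={e+e}  OUT={e+e}
  B7:  IN={e+e}  OUT={e+e}
  B8:  IN={e+e}  OUT={a*c}

Merge at B3: IN[B3] = OUT[B2] = {e+e}
Applying B3's transfer function to that IN value gives OUT[B3] (row B3 above).

Answer: {e+e}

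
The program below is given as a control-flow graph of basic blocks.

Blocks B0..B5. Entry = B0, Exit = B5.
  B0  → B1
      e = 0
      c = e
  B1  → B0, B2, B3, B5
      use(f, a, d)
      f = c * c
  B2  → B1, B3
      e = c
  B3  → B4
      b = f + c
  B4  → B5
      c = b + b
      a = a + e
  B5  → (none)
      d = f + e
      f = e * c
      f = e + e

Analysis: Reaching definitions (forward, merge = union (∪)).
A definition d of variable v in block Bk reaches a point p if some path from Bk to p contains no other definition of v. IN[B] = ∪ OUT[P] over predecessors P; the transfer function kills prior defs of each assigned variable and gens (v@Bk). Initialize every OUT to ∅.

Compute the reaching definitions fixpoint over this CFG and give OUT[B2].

Converged values:
  B0: | IN={c@B0, e@B0, e@B2, f@B1} | OUT={c@B0, e@B0, f@B1}
  B1: | IN={c@B0, e@B0, e@B2, f@B1} | OUT={c@B0, e@B0, e@B2, f@B1}
  B2: | IN={c@B0, e@B0, e@B2, f@B1} | OUT={c@B0, e@B2, f@B1}
  B3: | IN={c@B0, e@B0, e@B2, f@B1} | OUT={b@B3, c@B0, e@B0, e@B2, f@B1}
  B4: | IN={b@B3, c@B0, e@B0, e@B2, f@B1} | OUT={a@B4, b@B3, c@B4, e@B0, e@B2, f@B1}
  B5: | IN={a@B4, b@B3, c@B0, c@B4, e@B0, e@B2, f@B1} | OUT={a@B4, b@B3, c@B0, c@B4, d@B5, e@B0, e@B2, f@B5}

Merge at B2: IN[B2] = OUT[B1] = {c@B0, e@B0, e@B2, f@B1}
Applying B2's transfer function to that IN value gives OUT[B2] (row B2 above).

Answer: {c@B0, e@B2, f@B1}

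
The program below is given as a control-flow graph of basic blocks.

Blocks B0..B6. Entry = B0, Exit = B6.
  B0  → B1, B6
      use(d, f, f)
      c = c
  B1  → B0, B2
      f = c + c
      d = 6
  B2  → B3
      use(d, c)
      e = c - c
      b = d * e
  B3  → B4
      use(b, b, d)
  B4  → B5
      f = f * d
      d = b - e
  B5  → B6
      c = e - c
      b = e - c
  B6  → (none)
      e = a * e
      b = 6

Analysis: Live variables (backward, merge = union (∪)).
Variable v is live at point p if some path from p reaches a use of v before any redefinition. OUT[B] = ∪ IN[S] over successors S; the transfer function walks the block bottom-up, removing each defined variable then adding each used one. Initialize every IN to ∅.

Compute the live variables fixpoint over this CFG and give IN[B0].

Answer: {a, c, d, e, f}

Trace:
Fixpoint table:
  B0:   IN={a, c, d, e, f}   OUT={a, c, e}
  B1:   IN={a, c, e}   OUT={a, c, d, e, f}
  B2:   IN={a, c, d, f}   OUT={a, b, c, d, e, f}
  B3:   IN={a, b, c, d, e, f}   OUT={a, b, c, d, e, f}
  B4:   IN={a, b, c, d, e, f}   OUT={a, c, e}
  B5:   IN={a, c, e}   OUT={a, e}
  B6:   IN={a, e}   OUT={}

Merge at B0: OUT[B0] = IN[B1] ⊔ IN[B6] = {a, c, e}
Applying B0's transfer function to that OUT value gives IN[B0] (row B0 above).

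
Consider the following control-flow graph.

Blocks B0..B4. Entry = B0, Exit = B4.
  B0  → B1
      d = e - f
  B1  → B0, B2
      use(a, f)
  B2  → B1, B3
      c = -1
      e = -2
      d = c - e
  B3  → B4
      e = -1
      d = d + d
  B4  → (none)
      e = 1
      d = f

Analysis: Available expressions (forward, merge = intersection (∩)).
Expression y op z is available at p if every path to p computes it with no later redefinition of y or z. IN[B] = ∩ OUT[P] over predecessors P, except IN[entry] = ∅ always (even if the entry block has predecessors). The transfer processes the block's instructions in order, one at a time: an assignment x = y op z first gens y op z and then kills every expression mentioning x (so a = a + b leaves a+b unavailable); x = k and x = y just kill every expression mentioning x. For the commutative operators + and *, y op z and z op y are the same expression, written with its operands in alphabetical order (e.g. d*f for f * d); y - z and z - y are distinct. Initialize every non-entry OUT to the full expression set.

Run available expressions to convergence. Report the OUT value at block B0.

Per-block solution:
  B0:   IN={}   OUT={e-f}
  B1:   IN={}   OUT={}
  B2:   IN={}   OUT={c-e}
  B3:   IN={c-e}   OUT={}
  B4:   IN={}   OUT={}

Merge at B0 (entry node, so the boundary value {} is joined with the incoming edge(s)): IN[B0] = {} ∩ OUT[B1] = {}
Applying B0's transfer function to that IN value gives OUT[B0] (row B0 above).

Answer: {e-f}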